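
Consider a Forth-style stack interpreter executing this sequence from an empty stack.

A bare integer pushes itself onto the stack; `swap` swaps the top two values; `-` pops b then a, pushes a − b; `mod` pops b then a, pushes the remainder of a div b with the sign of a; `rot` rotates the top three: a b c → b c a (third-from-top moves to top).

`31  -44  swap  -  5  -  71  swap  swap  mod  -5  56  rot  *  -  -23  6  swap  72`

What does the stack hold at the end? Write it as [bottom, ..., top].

31   -> [31]
-44  -> [31, -44]
swap -> [-44, 31]
-    -> [-75]
5    -> [-75, 5]
-    -> [-80]
71   -> [-80, 71]
swap -> [71, -80]
swap -> [-80, 71]
mod  -> [-9]
-5   -> [-9, -5]
56   -> [-9, -5, 56]
rot  -> [-5, 56, -9]
*    -> [-5, -504]
-    -> [499]
-23  -> [499, -23]
6    -> [499, -23, 6]
swap -> [499, 6, -23]
72   -> [499, 6, -23, 72]

[499, 6, -23, 72]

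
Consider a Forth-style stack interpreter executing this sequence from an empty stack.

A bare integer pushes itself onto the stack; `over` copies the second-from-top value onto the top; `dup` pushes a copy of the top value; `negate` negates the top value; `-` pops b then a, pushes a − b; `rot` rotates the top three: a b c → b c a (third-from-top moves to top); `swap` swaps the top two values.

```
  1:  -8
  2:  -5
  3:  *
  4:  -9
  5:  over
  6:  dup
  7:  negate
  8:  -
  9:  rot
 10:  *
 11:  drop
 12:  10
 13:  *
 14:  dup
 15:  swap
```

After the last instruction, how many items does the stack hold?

-8      [-8]
-5      [-8, -5]
*       [40]
-9      [40, -9]
over    [40, -9, 40]
dup     [40, -9, 40, 40]
negate  [40, -9, 40, -40]
-       [40, -9, 80]
rot     [-9, 80, 40]
*       [-9, 3200]
drop    [-9]
10      [-9, 10]
*       [-90]
dup     [-90, -90]
swap    [-90, -90]

2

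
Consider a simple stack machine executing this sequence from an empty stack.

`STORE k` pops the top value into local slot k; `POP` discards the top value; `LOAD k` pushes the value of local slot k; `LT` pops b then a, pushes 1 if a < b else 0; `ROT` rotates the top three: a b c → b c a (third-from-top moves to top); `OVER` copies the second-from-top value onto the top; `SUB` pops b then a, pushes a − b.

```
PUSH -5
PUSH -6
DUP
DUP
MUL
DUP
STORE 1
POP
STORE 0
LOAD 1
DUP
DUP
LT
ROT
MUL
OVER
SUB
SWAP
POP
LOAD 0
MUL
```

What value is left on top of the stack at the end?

216

PUSH -5 → [-5]
PUSH -6 → [-5, -6]
DUP     → [-5, -6, -6]
DUP     → [-5, -6, -6, -6]
MUL     → [-5, -6, 36]
DUP     → [-5, -6, 36, 36]
STORE 1 → [-5, -6, 36]
POP     → [-5, -6]
STORE 0 → [-5]
LOAD 1  → [-5, 36]
DUP     → [-5, 36, 36]
DUP     → [-5, 36, 36, 36]
LT      → [-5, 36, 0]
ROT     → [36, 0, -5]
MUL     → [36, 0]
OVER    → [36, 0, 36]
SUB     → [36, -36]
SWAP    → [-36, 36]
POP     → [-36]
LOAD 0  → [-36, -6]
MUL     → [216]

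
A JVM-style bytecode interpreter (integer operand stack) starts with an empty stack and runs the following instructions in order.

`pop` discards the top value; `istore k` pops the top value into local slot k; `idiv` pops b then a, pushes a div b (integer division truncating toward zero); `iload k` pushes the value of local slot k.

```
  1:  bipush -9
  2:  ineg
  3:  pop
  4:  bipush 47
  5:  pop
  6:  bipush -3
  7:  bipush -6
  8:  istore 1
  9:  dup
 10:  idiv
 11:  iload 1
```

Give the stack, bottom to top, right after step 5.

bipush -9 -> [-9]
ineg      -> [9]
pop       -> []
bipush 47 -> [47]
pop       -> []

[]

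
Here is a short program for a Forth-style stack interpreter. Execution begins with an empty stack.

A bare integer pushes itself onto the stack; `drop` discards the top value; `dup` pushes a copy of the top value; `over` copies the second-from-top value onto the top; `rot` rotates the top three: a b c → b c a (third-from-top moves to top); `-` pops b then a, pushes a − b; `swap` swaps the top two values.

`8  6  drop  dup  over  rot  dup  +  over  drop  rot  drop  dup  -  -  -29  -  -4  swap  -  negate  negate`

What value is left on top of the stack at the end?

-41

8       [8]
6       [8, 6]
drop    [8]
dup     [8, 8]
over    [8, 8, 8]
rot     [8, 8, 8]
dup     [8, 8, 8, 8]
+       [8, 8, 16]
over    [8, 8, 16, 8]
drop    [8, 8, 16]
rot     [8, 16, 8]
drop    [8, 16]
dup     [8, 16, 16]
-       [8, 0]
-       [8]
-29     [8, -29]
-       [37]
-4      [37, -4]
swap    [-4, 37]
-       [-41]
negate  [41]
negate  [-41]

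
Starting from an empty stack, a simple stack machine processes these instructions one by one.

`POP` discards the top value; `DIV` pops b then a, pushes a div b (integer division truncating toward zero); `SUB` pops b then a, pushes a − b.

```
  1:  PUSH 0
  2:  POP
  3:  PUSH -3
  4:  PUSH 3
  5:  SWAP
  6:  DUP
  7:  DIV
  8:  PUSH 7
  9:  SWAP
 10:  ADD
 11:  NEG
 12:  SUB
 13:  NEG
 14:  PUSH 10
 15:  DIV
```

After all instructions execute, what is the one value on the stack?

-1

PUSH 0  -> 0
POP     -> (empty)
PUSH -3 -> -3
PUSH 3  -> -3 3
SWAP    -> 3 -3
DUP     -> 3 -3 -3
DIV     -> 3 1
PUSH 7  -> 3 1 7
SWAP    -> 3 7 1
ADD     -> 3 8
NEG     -> 3 -8
SUB     -> 11
NEG     -> -11
PUSH 10 -> -11 10
DIV     -> -1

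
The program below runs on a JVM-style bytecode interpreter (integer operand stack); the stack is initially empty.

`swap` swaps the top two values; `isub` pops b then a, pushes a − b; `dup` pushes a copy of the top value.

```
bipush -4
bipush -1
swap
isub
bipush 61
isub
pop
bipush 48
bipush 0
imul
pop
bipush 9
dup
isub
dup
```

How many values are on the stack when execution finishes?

bipush -4 → -4
bipush -1 → -4 -1
swap      → -1 -4
isub      → 3
bipush 61 → 3 61
isub      → -58
pop       → (empty)
bipush 48 → 48
bipush 0  → 48 0
imul      → 0
pop       → (empty)
bipush 9  → 9
dup       → 9 9
isub      → 0
dup       → 0 0

2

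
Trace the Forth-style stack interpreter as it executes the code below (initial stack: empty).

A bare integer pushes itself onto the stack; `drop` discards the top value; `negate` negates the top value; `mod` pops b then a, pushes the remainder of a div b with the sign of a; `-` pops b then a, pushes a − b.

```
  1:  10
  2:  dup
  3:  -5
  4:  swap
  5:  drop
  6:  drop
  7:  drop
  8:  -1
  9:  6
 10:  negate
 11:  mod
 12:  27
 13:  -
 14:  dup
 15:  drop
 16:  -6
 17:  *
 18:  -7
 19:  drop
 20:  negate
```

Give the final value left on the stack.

-168

10      [10]
dup     [10, 10]
-5      [10, 10, -5]
swap    [10, -5, 10]
drop    [10, -5]
drop    [10]
drop    []
-1      [-1]
6       [-1, 6]
negate  [-1, -6]
mod     [-1]
27      [-1, 27]
-       [-28]
dup     [-28, -28]
drop    [-28]
-6      [-28, -6]
*       [168]
-7      [168, -7]
drop    [168]
negate  [-168]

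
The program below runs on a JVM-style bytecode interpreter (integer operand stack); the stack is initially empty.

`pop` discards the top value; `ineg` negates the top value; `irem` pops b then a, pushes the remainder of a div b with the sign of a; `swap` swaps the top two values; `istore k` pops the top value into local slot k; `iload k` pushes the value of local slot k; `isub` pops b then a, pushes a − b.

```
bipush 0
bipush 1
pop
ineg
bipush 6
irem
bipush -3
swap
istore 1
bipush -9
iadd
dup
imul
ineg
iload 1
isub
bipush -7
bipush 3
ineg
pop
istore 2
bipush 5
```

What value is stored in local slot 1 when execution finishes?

0

bipush 0  -> [0]
bipush 1  -> [0, 1]
pop       -> [0]
ineg      -> [0]
bipush 6  -> [0, 6]
irem      -> [0]
bipush -3 -> [0, -3]
swap      -> [-3, 0]
istore 1  -> [-3]
bipush -9 -> [-3, -9]
iadd      -> [-12]
dup       -> [-12, -12]
imul      -> [144]
ineg      -> [-144]
iload 1   -> [-144, 0]
isub      -> [-144]
bipush -7 -> [-144, -7]
bipush 3  -> [-144, -7, 3]
ineg      -> [-144, -7, -3]
pop       -> [-144, -7]
istore 2  -> [-144]
bipush 5  -> [-144, 5]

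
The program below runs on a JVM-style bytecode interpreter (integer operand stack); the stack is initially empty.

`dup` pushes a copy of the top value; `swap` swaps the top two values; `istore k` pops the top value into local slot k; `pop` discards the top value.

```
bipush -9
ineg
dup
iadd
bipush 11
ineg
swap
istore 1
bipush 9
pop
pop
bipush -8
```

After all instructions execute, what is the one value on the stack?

bipush -9 -> -9
ineg      -> 9
dup       -> 9 9
iadd      -> 18
bipush 11 -> 18 11
ineg      -> 18 -11
swap      -> -11 18
istore 1  -> -11
bipush 9  -> -11 9
pop       -> -11
pop       -> (empty)
bipush -8 -> -8

-8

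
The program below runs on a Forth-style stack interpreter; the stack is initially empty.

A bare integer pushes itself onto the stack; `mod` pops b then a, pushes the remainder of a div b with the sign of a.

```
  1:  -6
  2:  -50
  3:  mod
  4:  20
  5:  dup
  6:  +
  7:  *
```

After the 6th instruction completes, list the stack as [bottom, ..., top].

[-6, 40]

-6   [-6]
-50  [-6, -50]
mod  [-6]
20   [-6, 20]
dup  [-6, 20, 20]
+    [-6, 40]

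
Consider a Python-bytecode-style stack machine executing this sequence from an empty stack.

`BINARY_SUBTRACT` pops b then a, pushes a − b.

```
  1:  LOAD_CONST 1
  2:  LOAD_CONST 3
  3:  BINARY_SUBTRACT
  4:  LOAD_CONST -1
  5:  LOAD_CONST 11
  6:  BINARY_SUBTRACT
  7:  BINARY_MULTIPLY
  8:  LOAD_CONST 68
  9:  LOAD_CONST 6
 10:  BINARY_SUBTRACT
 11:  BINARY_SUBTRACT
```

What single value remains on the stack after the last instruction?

-38

LOAD_CONST 1    : [1]
LOAD_CONST 3    : [1, 3]
BINARY_SUBTRACT : [-2]
LOAD_CONST -1   : [-2, -1]
LOAD_CONST 11   : [-2, -1, 11]
BINARY_SUBTRACT : [-2, -12]
BINARY_MULTIPLY : [24]
LOAD_CONST 68   : [24, 68]
LOAD_CONST 6    : [24, 68, 6]
BINARY_SUBTRACT : [24, 62]
BINARY_SUBTRACT : [-38]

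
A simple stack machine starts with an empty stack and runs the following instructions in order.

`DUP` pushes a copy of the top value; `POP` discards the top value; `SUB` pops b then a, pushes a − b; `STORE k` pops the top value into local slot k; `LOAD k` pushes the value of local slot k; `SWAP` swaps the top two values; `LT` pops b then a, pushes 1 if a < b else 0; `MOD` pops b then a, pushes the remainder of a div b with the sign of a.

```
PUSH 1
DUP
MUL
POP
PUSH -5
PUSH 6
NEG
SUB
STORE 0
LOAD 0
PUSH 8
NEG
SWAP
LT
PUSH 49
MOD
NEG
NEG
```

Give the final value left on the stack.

1

PUSH 1   [1]
DUP      [1, 1]
MUL      [1]
POP      []
PUSH -5  [-5]
PUSH 6   [-5, 6]
NEG      [-5, -6]
SUB      [1]
STORE 0  []
LOAD 0   [1]
PUSH 8   [1, 8]
NEG      [1, -8]
SWAP     [-8, 1]
LT       [1]
PUSH 49  [1, 49]
MOD      [1]
NEG      [-1]
NEG      [1]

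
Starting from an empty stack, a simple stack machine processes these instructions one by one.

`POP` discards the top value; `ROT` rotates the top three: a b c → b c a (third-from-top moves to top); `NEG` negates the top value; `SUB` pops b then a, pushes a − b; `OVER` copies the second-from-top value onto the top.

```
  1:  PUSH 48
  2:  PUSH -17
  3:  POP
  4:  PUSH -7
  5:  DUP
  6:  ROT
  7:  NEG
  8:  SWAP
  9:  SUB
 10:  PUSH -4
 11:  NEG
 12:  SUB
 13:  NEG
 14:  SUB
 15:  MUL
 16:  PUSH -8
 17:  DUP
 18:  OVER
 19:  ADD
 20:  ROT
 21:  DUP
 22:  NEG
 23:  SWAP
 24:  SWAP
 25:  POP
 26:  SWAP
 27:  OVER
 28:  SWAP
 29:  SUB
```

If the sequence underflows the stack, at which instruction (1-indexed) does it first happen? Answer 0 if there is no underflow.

PUSH 48  : 48
PUSH -17 : 48 -17
POP      : 48
PUSH -7  : 48 -7
DUP      : 48 -7 -7
ROT      : -7 -7 48
NEG      : -7 -7 -48
SWAP     : -7 -48 -7
SUB      : -7 -41
PUSH -4  : -7 -41 -4
NEG      : -7 -41 4
SUB      : -7 -45
NEG      : -7 45
SUB      : -52
MUL  — needs 2 operands, stack has 1 → underflow

15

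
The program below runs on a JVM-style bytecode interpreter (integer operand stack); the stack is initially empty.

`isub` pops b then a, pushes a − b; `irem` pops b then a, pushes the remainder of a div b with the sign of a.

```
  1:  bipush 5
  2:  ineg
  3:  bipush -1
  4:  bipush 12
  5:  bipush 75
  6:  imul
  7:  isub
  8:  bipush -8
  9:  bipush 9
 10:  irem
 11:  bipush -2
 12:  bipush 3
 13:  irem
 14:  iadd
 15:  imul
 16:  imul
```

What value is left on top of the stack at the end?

-45050

bipush 5  : [5]
ineg      : [-5]
bipush -1 : [-5, -1]
bipush 12 : [-5, -1, 12]
bipush 75 : [-5, -1, 12, 75]
imul      : [-5, -1, 900]
isub      : [-5, -901]
bipush -8 : [-5, -901, -8]
bipush 9  : [-5, -901, -8, 9]
irem      : [-5, -901, -8]
bipush -2 : [-5, -901, -8, -2]
bipush 3  : [-5, -901, -8, -2, 3]
irem      : [-5, -901, -8, -2]
iadd      : [-5, -901, -10]
imul      : [-5, 9010]
imul      : [-45050]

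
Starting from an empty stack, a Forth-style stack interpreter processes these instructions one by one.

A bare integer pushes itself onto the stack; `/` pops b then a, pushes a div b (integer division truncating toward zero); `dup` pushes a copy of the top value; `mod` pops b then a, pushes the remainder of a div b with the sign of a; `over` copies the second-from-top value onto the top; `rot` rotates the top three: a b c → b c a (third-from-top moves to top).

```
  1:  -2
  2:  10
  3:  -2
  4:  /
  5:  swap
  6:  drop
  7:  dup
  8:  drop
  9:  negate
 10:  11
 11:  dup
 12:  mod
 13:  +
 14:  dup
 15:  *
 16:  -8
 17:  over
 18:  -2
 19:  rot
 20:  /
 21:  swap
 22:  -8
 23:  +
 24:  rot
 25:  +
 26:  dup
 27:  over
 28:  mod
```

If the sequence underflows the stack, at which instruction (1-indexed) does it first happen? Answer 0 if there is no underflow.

0

-2     → -2
10     → -2 10
-2     → -2 10 -2
/      → -2 -5
swap   → -5 -2
drop   → -5
dup    → -5 -5
drop   → -5
negate → 5
11     → 5 11
dup    → 5 11 11
mod    → 5 0
+      → 5
dup    → 5 5
*      → 25
-8     → 25 -8
over   → 25 -8 25
-2     → 25 -8 25 -2
rot    → 25 25 -2 -8
/      → 25 25 0
swap   → 25 0 25
-8     → 25 0 25 -8
+      → 25 0 17
rot    → 0 17 25
+      → 0 42
dup    → 0 42 42
over   → 0 42 42 42
mod    → 0 42 0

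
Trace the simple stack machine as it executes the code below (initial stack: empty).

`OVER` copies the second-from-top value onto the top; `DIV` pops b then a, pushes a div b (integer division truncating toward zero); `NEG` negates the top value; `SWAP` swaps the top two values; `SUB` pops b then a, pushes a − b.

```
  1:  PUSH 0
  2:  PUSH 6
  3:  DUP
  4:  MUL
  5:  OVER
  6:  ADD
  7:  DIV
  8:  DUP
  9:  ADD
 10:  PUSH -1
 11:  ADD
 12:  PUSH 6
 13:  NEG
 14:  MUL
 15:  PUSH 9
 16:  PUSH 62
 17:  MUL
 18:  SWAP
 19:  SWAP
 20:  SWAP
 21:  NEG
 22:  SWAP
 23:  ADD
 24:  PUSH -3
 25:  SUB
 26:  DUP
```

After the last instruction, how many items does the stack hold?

2

PUSH 0  : 0
PUSH 6  : 0 6
DUP     : 0 6 6
MUL     : 0 36
OVER    : 0 36 0
ADD     : 0 36
DIV     : 0
DUP     : 0 0
ADD     : 0
PUSH -1 : 0 -1
ADD     : -1
PUSH 6  : -1 6
NEG     : -1 -6
MUL     : 6
PUSH 9  : 6 9
PUSH 62 : 6 9 62
MUL     : 6 558
SWAP    : 558 6
SWAP    : 6 558
SWAP    : 558 6
NEG     : 558 -6
SWAP    : -6 558
ADD     : 552
PUSH -3 : 552 -3
SUB     : 555
DUP     : 555 555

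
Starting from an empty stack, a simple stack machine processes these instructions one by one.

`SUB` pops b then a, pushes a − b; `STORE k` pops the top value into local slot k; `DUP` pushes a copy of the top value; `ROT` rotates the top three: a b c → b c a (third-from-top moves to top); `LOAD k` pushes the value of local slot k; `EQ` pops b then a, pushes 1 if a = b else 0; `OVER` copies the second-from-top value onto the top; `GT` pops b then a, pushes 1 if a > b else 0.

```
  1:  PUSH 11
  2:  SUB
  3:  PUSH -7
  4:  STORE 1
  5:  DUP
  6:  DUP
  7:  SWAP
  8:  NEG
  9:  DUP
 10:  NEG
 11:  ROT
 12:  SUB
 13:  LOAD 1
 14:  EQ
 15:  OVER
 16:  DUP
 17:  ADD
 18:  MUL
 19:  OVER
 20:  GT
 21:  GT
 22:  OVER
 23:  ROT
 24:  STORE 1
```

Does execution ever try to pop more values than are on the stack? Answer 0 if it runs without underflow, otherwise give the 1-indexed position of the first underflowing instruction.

PUSH 11 : [11]
SUB  — needs 2 operands, stack has 1 → underflow

2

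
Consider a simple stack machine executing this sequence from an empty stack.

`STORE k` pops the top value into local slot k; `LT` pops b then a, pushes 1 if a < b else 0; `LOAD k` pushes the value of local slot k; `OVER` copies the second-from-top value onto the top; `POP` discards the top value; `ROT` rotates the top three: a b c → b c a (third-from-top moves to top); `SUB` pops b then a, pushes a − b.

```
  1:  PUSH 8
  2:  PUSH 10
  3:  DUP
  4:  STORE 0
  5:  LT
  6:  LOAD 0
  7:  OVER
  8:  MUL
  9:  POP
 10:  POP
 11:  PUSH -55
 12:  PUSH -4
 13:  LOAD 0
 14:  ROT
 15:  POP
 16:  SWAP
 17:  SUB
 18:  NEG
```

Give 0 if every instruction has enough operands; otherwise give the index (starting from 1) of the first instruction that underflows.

0

PUSH 8   : [8]
PUSH 10  : [8, 10]
DUP      : [8, 10, 10]
STORE 0  : [8, 10]
LT       : [1]
LOAD 0   : [1, 10]
OVER     : [1, 10, 1]
MUL      : [1, 10]
POP      : [1]
POP      : []
PUSH -55 : [-55]
PUSH -4  : [-55, -4]
LOAD 0   : [-55, -4, 10]
ROT      : [-4, 10, -55]
POP      : [-4, 10]
SWAP     : [10, -4]
SUB      : [14]
NEG      : [-14]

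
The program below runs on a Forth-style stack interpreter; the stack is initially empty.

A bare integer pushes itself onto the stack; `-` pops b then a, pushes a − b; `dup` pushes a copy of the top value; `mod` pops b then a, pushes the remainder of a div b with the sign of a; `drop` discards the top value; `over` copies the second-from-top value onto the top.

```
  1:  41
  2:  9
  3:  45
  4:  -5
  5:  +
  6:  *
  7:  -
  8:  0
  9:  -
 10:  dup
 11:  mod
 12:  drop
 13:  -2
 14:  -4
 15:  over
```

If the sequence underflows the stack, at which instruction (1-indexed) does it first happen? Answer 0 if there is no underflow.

41   → [41]
9    → [41, 9]
45   → [41, 9, 45]
-5   → [41, 9, 45, -5]
+    → [41, 9, 40]
*    → [41, 360]
-    → [-319]
0    → [-319, 0]
-    → [-319]
dup  → [-319, -319]
mod  → [0]
drop → []
-2   → [-2]
-4   → [-2, -4]
over → [-2, -4, -2]

0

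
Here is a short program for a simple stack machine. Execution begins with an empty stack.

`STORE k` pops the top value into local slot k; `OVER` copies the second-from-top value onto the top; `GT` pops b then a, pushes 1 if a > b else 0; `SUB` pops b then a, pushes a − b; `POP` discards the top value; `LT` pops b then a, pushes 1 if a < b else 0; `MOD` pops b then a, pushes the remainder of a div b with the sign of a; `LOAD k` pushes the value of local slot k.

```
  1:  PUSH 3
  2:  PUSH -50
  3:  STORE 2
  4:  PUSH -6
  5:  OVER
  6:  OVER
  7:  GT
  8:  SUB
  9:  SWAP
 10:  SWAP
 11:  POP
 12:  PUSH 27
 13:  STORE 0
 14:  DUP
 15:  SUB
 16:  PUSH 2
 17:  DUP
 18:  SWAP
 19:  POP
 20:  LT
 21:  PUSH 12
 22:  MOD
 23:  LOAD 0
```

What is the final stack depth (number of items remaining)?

PUSH 3    [3]
PUSH -50  [3, -50]
STORE 2   [3]
PUSH -6   [3, -6]
OVER      [3, -6, 3]
OVER      [3, -6, 3, -6]
GT        [3, -6, 1]
SUB       [3, -7]
SWAP      [-7, 3]
SWAP      [3, -7]
POP       [3]
PUSH 27   [3, 27]
STORE 0   [3]
DUP       [3, 3]
SUB       [0]
PUSH 2    [0, 2]
DUP       [0, 2, 2]
SWAP      [0, 2, 2]
POP       [0, 2]
LT        [1]
PUSH 12   [1, 12]
MOD       [1]
LOAD 0    [1, 27]

2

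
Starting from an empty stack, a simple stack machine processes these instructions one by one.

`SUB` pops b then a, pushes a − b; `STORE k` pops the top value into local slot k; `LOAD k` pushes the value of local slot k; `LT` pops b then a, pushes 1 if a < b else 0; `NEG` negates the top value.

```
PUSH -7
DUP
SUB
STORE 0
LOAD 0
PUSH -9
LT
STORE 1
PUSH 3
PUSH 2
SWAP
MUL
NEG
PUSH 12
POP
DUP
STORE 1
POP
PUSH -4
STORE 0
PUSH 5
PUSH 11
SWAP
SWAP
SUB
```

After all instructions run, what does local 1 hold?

PUSH -7 → -7
DUP     → -7 -7
SUB     → 0
STORE 0 → (empty)
LOAD 0  → 0
PUSH -9 → 0 -9
LT      → 0
STORE 1 → (empty)
PUSH 3  → 3
PUSH 2  → 3 2
SWAP    → 2 3
MUL     → 6
NEG     → -6
PUSH 12 → -6 12
POP     → -6
DUP     → -6 -6
STORE 1 → -6
POP     → (empty)
PUSH -4 → -4
STORE 0 → (empty)
PUSH 5  → 5
PUSH 11 → 5 11
SWAP    → 11 5
SWAP    → 5 11
SUB     → -6

-6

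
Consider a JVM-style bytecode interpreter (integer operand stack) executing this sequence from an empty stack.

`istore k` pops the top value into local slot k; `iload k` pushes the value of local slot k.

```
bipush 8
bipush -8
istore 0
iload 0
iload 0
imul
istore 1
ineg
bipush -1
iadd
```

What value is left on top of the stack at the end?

-9

bipush 8   [8]
bipush -8  [8, -8]
istore 0   [8]
iload 0    [8, -8]
iload 0    [8, -8, -8]
imul       [8, 64]
istore 1   [8]
ineg       [-8]
bipush -1  [-8, -1]
iadd       [-9]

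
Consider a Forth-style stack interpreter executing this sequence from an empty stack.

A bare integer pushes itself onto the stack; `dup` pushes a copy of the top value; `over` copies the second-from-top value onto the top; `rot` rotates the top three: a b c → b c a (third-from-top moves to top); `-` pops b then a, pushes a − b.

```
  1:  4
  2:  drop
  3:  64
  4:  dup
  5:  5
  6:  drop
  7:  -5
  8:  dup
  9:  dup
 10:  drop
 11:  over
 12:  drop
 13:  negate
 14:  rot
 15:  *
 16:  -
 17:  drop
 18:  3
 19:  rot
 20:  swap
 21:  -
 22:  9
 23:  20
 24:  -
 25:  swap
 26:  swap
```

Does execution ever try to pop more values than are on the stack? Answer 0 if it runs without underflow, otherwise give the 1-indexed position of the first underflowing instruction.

4      -> [4]
drop   -> []
64     -> [64]
dup    -> [64, 64]
5      -> [64, 64, 5]
drop   -> [64, 64]
-5     -> [64, 64, -5]
dup    -> [64, 64, -5, -5]
dup    -> [64, 64, -5, -5, -5]
drop   -> [64, 64, -5, -5]
over   -> [64, 64, -5, -5, -5]
drop   -> [64, 64, -5, -5]
negate -> [64, 64, -5, 5]
rot    -> [64, -5, 5, 64]
*      -> [64, -5, 320]
-      -> [64, -325]
drop   -> [64]
3      -> [64, 3]
rot  — needs 3 operands, stack has 2 → underflow

19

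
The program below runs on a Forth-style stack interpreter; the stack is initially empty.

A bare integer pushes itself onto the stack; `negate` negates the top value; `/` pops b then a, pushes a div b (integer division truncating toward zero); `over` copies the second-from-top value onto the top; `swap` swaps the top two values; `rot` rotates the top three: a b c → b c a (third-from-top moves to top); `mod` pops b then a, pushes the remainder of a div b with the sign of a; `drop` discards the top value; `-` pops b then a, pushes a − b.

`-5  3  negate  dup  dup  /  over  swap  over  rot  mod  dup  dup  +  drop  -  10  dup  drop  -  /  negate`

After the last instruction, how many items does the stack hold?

-5     : [-5]
3      : [-5, 3]
negate : [-5, -3]
dup    : [-5, -3, -3]
dup    : [-5, -3, -3, -3]
/      : [-5, -3, 1]
over   : [-5, -3, 1, -3]
swap   : [-5, -3, -3, 1]
over   : [-5, -3, -3, 1, -3]
rot    : [-5, -3, 1, -3, -3]
mod    : [-5, -3, 1, 0]
dup    : [-5, -3, 1, 0, 0]
dup    : [-5, -3, 1, 0, 0, 0]
+      : [-5, -3, 1, 0, 0]
drop   : [-5, -3, 1, 0]
-      : [-5, -3, 1]
10     : [-5, -3, 1, 10]
dup    : [-5, -3, 1, 10, 10]
drop   : [-5, -3, 1, 10]
-      : [-5, -3, -9]
/      : [-5, 0]
negate : [-5, 0]

2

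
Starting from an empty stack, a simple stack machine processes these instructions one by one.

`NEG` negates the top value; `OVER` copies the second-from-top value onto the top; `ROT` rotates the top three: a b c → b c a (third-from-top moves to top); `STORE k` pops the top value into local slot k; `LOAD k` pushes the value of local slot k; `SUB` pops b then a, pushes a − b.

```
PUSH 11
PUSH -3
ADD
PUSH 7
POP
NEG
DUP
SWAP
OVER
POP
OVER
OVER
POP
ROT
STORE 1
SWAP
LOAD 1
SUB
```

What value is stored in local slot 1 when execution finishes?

PUSH 11 → 11
PUSH -3 → 11 -3
ADD     → 8
PUSH 7  → 8 7
POP     → 8
NEG     → -8
DUP     → -8 -8
SWAP    → -8 -8
OVER    → -8 -8 -8
POP     → -8 -8
OVER    → -8 -8 -8
OVER    → -8 -8 -8 -8
POP     → -8 -8 -8
ROT     → -8 -8 -8
STORE 1 → -8 -8
SWAP    → -8 -8
LOAD 1  → -8 -8 -8
SUB     → -8 0

-8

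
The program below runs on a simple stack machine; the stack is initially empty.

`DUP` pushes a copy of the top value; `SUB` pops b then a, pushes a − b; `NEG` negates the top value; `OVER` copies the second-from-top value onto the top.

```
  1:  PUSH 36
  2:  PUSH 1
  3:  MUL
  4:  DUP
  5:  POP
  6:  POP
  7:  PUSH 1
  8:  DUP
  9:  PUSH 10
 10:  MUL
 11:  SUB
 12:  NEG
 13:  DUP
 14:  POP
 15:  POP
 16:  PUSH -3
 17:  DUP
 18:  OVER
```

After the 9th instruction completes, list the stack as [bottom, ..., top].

PUSH 36  36
PUSH 1   36 1
MUL      36
DUP      36 36
POP      36
POP      (empty)
PUSH 1   1
DUP      1 1
PUSH 10  1 1 10

[1, 1, 10]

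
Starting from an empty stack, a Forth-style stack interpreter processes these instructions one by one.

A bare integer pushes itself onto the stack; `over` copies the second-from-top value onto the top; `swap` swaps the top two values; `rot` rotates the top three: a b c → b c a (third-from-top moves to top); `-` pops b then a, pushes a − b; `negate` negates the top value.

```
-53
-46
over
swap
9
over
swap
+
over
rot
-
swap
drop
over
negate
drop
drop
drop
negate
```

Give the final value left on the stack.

53

-53    : -53
-46    : -53 -46
over   : -53 -46 -53
swap   : -53 -53 -46
9      : -53 -53 -46 9
over   : -53 -53 -46 9 -46
swap   : -53 -53 -46 -46 9
+      : -53 -53 -46 -37
over   : -53 -53 -46 -37 -46
rot    : -53 -53 -37 -46 -46
-      : -53 -53 -37 0
swap   : -53 -53 0 -37
drop   : -53 -53 0
over   : -53 -53 0 -53
negate : -53 -53 0 53
drop   : -53 -53 0
drop   : -53 -53
drop   : -53
negate : 53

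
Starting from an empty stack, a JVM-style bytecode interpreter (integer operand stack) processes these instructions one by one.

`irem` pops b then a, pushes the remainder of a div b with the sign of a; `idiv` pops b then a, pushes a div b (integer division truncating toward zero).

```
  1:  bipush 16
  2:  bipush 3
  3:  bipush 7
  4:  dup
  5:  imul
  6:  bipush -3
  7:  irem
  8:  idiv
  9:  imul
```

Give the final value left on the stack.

48

bipush 16 -> [16]
bipush 3  -> [16, 3]
bipush 7  -> [16, 3, 7]
dup       -> [16, 3, 7, 7]
imul      -> [16, 3, 49]
bipush -3 -> [16, 3, 49, -3]
irem      -> [16, 3, 1]
idiv      -> [16, 3]
imul      -> [48]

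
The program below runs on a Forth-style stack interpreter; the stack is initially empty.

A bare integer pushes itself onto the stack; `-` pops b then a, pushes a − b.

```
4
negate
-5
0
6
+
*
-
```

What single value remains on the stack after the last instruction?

26

4      : 4
negate : -4
-5     : -4 -5
0      : -4 -5 0
6      : -4 -5 0 6
+      : -4 -5 6
*      : -4 -30
-      : 26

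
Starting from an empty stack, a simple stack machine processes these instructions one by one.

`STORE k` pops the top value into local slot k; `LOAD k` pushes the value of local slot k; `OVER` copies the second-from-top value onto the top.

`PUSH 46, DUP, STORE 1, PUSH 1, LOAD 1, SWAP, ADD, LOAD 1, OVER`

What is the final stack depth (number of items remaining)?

4

PUSH 46 → [46]
DUP     → [46, 46]
STORE 1 → [46]
PUSH 1  → [46, 1]
LOAD 1  → [46, 1, 46]
SWAP    → [46, 46, 1]
ADD     → [46, 47]
LOAD 1  → [46, 47, 46]
OVER    → [46, 47, 46, 47]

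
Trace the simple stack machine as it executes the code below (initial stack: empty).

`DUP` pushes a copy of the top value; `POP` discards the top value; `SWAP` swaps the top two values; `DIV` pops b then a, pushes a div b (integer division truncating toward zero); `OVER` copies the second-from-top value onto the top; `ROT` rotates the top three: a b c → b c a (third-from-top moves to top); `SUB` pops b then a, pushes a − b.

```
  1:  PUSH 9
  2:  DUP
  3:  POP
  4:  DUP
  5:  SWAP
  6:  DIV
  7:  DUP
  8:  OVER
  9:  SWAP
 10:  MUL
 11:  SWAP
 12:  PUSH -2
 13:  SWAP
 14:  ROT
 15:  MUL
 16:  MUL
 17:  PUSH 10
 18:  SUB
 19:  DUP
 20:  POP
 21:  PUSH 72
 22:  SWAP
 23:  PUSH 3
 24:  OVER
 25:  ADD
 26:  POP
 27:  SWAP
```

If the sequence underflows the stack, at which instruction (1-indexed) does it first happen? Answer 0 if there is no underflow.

0

PUSH 9  : [9]
DUP     : [9, 9]
POP     : [9]
DUP     : [9, 9]
SWAP    : [9, 9]
DIV     : [1]
DUP     : [1, 1]
OVER    : [1, 1, 1]
SWAP    : [1, 1, 1]
MUL     : [1, 1]
SWAP    : [1, 1]
PUSH -2 : [1, 1, -2]
SWAP    : [1, -2, 1]
ROT     : [-2, 1, 1]
MUL     : [-2, 1]
MUL     : [-2]
PUSH 10 : [-2, 10]
SUB     : [-12]
DUP     : [-12, -12]
POP     : [-12]
PUSH 72 : [-12, 72]
SWAP    : [72, -12]
PUSH 3  : [72, -12, 3]
OVER    : [72, -12, 3, -12]
ADD     : [72, -12, -9]
POP     : [72, -12]
SWAP    : [-12, 72]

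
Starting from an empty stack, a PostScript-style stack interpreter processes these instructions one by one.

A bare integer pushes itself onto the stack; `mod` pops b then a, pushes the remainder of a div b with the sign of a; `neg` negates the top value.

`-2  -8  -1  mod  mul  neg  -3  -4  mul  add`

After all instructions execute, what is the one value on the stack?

12

-2  : [-2]
-8  : [-2, -8]
-1  : [-2, -8, -1]
mod : [-2, 0]
mul : [0]
neg : [0]
-3  : [0, -3]
-4  : [0, -3, -4]
mul : [0, 12]
add : [12]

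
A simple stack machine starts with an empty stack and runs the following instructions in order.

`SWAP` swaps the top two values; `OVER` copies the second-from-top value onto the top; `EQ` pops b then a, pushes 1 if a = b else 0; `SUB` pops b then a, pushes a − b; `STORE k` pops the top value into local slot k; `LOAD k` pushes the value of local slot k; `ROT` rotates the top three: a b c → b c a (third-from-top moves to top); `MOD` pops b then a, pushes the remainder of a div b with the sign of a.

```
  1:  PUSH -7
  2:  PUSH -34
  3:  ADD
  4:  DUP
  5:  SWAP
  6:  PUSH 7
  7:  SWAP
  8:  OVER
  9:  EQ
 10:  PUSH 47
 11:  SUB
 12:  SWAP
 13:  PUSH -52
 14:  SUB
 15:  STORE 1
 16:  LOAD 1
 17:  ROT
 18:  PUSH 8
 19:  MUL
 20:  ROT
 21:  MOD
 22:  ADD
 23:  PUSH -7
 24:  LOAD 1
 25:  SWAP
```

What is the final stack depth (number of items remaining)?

3

PUSH -7  : -7
PUSH -34 : -7 -34
ADD      : -41
DUP      : -41 -41
SWAP     : -41 -41
PUSH 7   : -41 -41 7
SWAP     : -41 7 -41
OVER     : -41 7 -41 7
EQ       : -41 7 0
PUSH 47  : -41 7 0 47
SUB      : -41 7 -47
SWAP     : -41 -47 7
PUSH -52 : -41 -47 7 -52
SUB      : -41 -47 59
STORE 1  : -41 -47
LOAD 1   : -41 -47 59
ROT      : -47 59 -41
PUSH 8   : -47 59 -41 8
MUL      : -47 59 -328
ROT      : 59 -328 -47
MOD      : 59 -46
ADD      : 13
PUSH -7  : 13 -7
LOAD 1   : 13 -7 59
SWAP     : 13 59 -7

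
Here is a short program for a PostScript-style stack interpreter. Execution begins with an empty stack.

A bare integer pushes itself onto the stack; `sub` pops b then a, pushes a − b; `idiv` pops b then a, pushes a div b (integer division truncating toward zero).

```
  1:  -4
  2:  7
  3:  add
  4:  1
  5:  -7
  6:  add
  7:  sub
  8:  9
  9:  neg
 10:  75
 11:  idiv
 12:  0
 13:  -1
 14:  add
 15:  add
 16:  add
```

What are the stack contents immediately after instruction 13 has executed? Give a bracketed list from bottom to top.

-4   -> -4
7    -> -4 7
add  -> 3
1    -> 3 1
-7   -> 3 1 -7
add  -> 3 -6
sub  -> 9
9    -> 9 9
neg  -> 9 -9
75   -> 9 -9 75
idiv -> 9 0
0    -> 9 0 0
-1   -> 9 0 0 -1

[9, 0, 0, -1]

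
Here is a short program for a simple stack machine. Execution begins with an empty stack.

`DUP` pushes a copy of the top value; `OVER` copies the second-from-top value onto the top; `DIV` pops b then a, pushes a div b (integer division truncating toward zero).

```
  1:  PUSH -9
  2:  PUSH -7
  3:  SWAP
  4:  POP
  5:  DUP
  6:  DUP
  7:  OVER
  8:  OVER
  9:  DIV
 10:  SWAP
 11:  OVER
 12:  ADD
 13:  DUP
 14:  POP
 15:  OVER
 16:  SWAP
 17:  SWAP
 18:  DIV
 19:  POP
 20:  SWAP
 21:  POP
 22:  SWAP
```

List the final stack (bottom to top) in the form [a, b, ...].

PUSH -9 -> [-9]
PUSH -7 -> [-9, -7]
SWAP    -> [-7, -9]
POP     -> [-7]
DUP     -> [-7, -7]
DUP     -> [-7, -7, -7]
OVER    -> [-7, -7, -7, -7]
OVER    -> [-7, -7, -7, -7, -7]
DIV     -> [-7, -7, -7, 1]
SWAP    -> [-7, -7, 1, -7]
OVER    -> [-7, -7, 1, -7, 1]
ADD     -> [-7, -7, 1, -6]
DUP     -> [-7, -7, 1, -6, -6]
POP     -> [-7, -7, 1, -6]
OVER    -> [-7, -7, 1, -6, 1]
SWAP    -> [-7, -7, 1, 1, -6]
SWAP    -> [-7, -7, 1, -6, 1]
DIV     -> [-7, -7, 1, -6]
POP     -> [-7, -7, 1]
SWAP    -> [-7, 1, -7]
POP     -> [-7, 1]
SWAP    -> [1, -7]

[1, -7]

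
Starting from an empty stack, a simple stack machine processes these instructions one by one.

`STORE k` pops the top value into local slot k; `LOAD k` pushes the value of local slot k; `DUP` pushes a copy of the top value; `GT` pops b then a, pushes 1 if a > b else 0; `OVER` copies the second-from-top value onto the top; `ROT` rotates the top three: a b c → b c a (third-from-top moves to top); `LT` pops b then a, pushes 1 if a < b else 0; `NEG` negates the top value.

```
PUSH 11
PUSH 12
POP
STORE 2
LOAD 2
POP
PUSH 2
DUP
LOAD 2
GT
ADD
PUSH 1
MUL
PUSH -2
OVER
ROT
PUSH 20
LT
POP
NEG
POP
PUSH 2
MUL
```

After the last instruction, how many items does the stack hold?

PUSH 11  11
PUSH 12  11 12
POP      11
STORE 2  (empty)
LOAD 2   11
POP      (empty)
PUSH 2   2
DUP      2 2
LOAD 2   2 2 11
GT       2 0
ADD      2
PUSH 1   2 1
MUL      2
PUSH -2  2 -2
OVER     2 -2 2
ROT      -2 2 2
PUSH 20  -2 2 2 20
LT       -2 2 1
POP      -2 2
NEG      -2 -2
POP      -2
PUSH 2   -2 2
MUL      -4

1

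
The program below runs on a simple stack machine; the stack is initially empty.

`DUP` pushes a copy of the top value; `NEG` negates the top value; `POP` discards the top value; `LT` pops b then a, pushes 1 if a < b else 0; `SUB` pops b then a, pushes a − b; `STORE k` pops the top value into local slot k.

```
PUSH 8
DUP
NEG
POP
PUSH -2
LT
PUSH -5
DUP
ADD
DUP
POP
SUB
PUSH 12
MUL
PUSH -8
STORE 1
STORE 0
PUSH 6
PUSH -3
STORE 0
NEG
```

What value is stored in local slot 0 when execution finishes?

PUSH 8  -> 8
DUP     -> 8 8
NEG     -> 8 -8
POP     -> 8
PUSH -2 -> 8 -2
LT      -> 0
PUSH -5 -> 0 -5
DUP     -> 0 -5 -5
ADD     -> 0 -10
DUP     -> 0 -10 -10
POP     -> 0 -10
SUB     -> 10
PUSH 12 -> 10 12
MUL     -> 120
PUSH -8 -> 120 -8
STORE 1 -> 120
STORE 0 -> (empty)
PUSH 6  -> 6
PUSH -3 -> 6 -3
STORE 0 -> 6
NEG     -> -6

-3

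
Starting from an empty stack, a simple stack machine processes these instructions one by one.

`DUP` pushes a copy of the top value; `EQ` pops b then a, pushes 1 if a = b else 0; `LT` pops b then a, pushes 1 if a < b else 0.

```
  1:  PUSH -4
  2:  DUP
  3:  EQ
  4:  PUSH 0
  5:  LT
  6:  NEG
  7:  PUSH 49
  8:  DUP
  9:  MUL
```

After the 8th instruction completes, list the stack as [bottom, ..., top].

PUSH -4  -4
DUP      -4 -4
EQ       1
PUSH 0   1 0
LT       0
NEG      0
PUSH 49  0 49
DUP      0 49 49

[0, 49, 49]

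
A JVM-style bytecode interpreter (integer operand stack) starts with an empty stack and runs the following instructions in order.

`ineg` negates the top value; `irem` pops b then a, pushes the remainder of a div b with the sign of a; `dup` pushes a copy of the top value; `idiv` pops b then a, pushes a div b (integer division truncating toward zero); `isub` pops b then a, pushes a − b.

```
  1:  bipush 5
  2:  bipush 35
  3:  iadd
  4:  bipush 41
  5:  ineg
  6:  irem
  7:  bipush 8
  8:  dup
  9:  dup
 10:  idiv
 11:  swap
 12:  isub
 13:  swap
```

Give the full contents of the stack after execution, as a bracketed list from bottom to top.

bipush 5  : [5]
bipush 35 : [5, 35]
iadd      : [40]
bipush 41 : [40, 41]
ineg      : [40, -41]
irem      : [40]
bipush 8  : [40, 8]
dup       : [40, 8, 8]
dup       : [40, 8, 8, 8]
idiv      : [40, 8, 1]
swap      : [40, 1, 8]
isub      : [40, -7]
swap      : [-7, 40]

[-7, 40]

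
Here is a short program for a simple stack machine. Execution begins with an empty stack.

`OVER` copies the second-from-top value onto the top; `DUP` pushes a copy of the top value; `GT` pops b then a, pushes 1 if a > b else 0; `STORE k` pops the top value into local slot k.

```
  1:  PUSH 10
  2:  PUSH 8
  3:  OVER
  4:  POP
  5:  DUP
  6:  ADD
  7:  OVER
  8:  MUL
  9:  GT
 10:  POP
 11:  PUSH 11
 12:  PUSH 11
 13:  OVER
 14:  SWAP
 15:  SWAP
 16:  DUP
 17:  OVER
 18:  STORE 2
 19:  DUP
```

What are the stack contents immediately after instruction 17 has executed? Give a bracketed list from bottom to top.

PUSH 10 -> 10
PUSH 8  -> 10 8
OVER    -> 10 8 10
POP     -> 10 8
DUP     -> 10 8 8
ADD     -> 10 16
OVER    -> 10 16 10
MUL     -> 10 160
GT      -> 0
POP     -> (empty)
PUSH 11 -> 11
PUSH 11 -> 11 11
OVER    -> 11 11 11
SWAP    -> 11 11 11
SWAP    -> 11 11 11
DUP     -> 11 11 11 11
OVER    -> 11 11 11 11 11

[11, 11, 11, 11, 11]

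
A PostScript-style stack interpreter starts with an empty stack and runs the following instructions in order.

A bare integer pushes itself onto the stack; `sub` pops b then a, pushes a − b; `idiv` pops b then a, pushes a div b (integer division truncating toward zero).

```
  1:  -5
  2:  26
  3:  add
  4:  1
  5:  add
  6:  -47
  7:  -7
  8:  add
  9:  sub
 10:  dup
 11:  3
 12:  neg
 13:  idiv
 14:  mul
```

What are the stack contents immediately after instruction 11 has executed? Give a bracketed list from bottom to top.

[76, 76, 3]

-5   -5
26   -5 26
add  21
1    21 1
add  22
-47  22 -47
-7   22 -47 -7
add  22 -54
sub  76
dup  76 76
3    76 76 3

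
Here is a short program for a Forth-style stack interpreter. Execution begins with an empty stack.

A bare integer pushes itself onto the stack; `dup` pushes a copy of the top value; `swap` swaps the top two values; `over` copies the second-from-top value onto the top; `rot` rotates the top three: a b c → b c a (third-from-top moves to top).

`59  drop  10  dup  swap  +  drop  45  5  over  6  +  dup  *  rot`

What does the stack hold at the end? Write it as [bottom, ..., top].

[5, 2601, 45]

59    [59]
drop  []
10    [10]
dup   [10, 10]
swap  [10, 10]
+     [20]
drop  []
45    [45]
5     [45, 5]
over  [45, 5, 45]
6     [45, 5, 45, 6]
+     [45, 5, 51]
dup   [45, 5, 51, 51]
*     [45, 5, 2601]
rot   [5, 2601, 45]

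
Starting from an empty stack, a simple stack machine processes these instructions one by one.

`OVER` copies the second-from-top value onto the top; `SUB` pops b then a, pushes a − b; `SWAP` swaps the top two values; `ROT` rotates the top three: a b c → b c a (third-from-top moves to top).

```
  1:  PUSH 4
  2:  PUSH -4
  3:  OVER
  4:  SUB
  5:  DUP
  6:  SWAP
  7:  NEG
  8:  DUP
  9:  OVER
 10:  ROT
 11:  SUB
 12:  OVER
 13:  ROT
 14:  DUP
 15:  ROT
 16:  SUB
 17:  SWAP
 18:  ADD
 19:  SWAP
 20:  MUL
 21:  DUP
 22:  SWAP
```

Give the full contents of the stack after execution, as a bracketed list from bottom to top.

PUSH 4  : 4
PUSH -4 : 4 -4
OVER    : 4 -4 4
SUB     : 4 -8
DUP     : 4 -8 -8
SWAP    : 4 -8 -8
NEG     : 4 -8 8
DUP     : 4 -8 8 8
OVER    : 4 -8 8 8 8
ROT     : 4 -8 8 8 8
SUB     : 4 -8 8 0
OVER    : 4 -8 8 0 8
ROT     : 4 -8 0 8 8
DUP     : 4 -8 0 8 8 8
ROT     : 4 -8 0 8 8 8
SUB     : 4 -8 0 8 0
SWAP    : 4 -8 0 0 8
ADD     : 4 -8 0 8
SWAP    : 4 -8 8 0
MUL     : 4 -8 0
DUP     : 4 -8 0 0
SWAP    : 4 -8 0 0

[4, -8, 0, 0]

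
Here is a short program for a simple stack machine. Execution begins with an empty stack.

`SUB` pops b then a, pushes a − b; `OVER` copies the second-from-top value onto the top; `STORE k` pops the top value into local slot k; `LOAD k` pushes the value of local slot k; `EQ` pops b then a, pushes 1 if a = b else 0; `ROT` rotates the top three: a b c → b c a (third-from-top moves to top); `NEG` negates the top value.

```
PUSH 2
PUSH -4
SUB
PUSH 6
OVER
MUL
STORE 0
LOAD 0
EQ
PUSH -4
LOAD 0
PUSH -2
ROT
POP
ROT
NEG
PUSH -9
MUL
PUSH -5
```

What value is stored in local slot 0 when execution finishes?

PUSH 2  : 2
PUSH -4 : 2 -4
SUB     : 6
PUSH 6  : 6 6
OVER    : 6 6 6
MUL     : 6 36
STORE 0 : 6
LOAD 0  : 6 36
EQ      : 0
PUSH -4 : 0 -4
LOAD 0  : 0 -4 36
PUSH -2 : 0 -4 36 -2
ROT     : 0 36 -2 -4
POP     : 0 36 -2
ROT     : 36 -2 0
NEG     : 36 -2 0
PUSH -9 : 36 -2 0 -9
MUL     : 36 -2 0
PUSH -5 : 36 -2 0 -5

36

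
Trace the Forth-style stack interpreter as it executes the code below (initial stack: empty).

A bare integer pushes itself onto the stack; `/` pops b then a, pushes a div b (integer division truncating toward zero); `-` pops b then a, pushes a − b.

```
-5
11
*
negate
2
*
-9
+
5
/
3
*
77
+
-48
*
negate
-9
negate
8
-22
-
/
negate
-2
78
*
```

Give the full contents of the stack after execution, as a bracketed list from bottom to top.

[6576, 0, -156]

-5     -> [-5]
11     -> [-5, 11]
*      -> [-55]
negate -> [55]
2      -> [55, 2]
*      -> [110]
-9     -> [110, -9]
+      -> [101]
5      -> [101, 5]
/      -> [20]
3      -> [20, 3]
*      -> [60]
77     -> [60, 77]
+      -> [137]
-48    -> [137, -48]
*      -> [-6576]
negate -> [6576]
-9     -> [6576, -9]
negate -> [6576, 9]
8      -> [6576, 9, 8]
-22    -> [6576, 9, 8, -22]
-      -> [6576, 9, 30]
/      -> [6576, 0]
negate -> [6576, 0]
-2     -> [6576, 0, -2]
78     -> [6576, 0, -2, 78]
*      -> [6576, 0, -156]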